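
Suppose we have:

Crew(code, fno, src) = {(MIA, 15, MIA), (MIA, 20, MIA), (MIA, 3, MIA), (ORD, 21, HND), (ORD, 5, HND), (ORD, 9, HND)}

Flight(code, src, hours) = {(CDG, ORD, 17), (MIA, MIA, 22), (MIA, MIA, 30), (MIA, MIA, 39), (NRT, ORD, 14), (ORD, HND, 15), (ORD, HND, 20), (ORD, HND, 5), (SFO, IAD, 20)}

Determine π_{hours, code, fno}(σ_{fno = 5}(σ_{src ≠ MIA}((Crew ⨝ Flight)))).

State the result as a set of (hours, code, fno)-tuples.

{(15, ORD, 5), (20, ORD, 5), (5, ORD, 5)}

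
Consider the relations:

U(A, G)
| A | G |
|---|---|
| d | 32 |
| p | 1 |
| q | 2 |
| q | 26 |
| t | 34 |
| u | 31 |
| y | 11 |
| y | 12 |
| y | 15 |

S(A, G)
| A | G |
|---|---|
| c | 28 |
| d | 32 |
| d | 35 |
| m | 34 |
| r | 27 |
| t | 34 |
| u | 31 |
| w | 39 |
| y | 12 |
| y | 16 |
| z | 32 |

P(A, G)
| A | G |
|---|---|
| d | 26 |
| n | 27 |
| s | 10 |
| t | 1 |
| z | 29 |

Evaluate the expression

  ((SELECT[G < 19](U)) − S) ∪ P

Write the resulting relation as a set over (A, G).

{(d, 26), (n, 27), (p, 1), (q, 2), (s, 10), (t, 1), (y, 11), (y, 15), (z, 29)}

Selection G < 19: {(p, 1), (q, 2), (y, 11), (y, 12), (y, 15)}
Difference: {(p, 1), (q, 2), (y, 11), (y, 12), (y, 15)} with {(c, 28), (d, 32), (d, 35), (m, 34), (r, 27), (t, 34), (u, 31), (w, 39), (y, 12), (y, 16), (z, 32)} → {(p, 1), (q, 2), (y, 11), (y, 15)}
Union: {(p, 1), (q, 2), (y, 11), (y, 15)} with {(d, 26), (n, 27), (s, 10), (t, 1), (z, 29)} → {(d, 26), (n, 27), (p, 1), (q, 2), (s, 10), (t, 1), (y, 11), (y, 15), (z, 29)}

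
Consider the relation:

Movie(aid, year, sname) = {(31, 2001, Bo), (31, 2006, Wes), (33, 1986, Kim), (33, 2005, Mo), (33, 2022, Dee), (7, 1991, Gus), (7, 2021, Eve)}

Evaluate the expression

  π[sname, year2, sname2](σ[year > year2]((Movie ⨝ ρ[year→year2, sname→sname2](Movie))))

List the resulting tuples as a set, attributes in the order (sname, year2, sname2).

{(Dee, 1986, Kim), (Dee, 2005, Mo), (Eve, 1991, Gus), (Mo, 1986, Kim), (Wes, 2001, Bo)}

ρ[year→year2, sname→sname2]: schema becomes (aid, year2, sname2); tuples unchanged.
Natural join on aid: {(31, 2001, Bo, 2001, Bo), (31, 2001, Bo, 2006, Wes), (31, 2006, Wes, 2001, Bo), (31, 2006, Wes, 2006, Wes), (33, 1986, Kim, 1986, Kim), (33, 1986, Kim, 2005, Mo), (33, 1986, Kim, 2022, Dee), (33, 2005, Mo, 1986, Kim), (33, 2005, Mo, 2005, Mo), (33, 2005, Mo, 2022, Dee), (33, 2022, Dee, 1986, Kim), (33, 2022, Dee, 2005, Mo), (33, 2022, Dee, 2022, Dee), (7, 1991, Gus, 1991, Gus), (7, 1991, Gus, 2021, Eve), (7, 2021, Eve, 1991, Gus), (7, 2021, Eve, 2021, Eve)}
Apply σ_{year > year2}; surviving tuples: {(31, 2006, Wes, 2001, Bo), (33, 2005, Mo, 1986, Kim), (33, 2022, Dee, 1986, Kim), (33, 2022, Dee, 2005, Mo), (7, 2021, Eve, 1991, Gus)}
π[sname, year2, sname2]: project onto (sname, year2, sname2) → {(Dee, 1986, Kim), (Dee, 2005, Mo), (Eve, 1991, Gus), (Mo, 1986, Kim), (Wes, 2001, Bo)}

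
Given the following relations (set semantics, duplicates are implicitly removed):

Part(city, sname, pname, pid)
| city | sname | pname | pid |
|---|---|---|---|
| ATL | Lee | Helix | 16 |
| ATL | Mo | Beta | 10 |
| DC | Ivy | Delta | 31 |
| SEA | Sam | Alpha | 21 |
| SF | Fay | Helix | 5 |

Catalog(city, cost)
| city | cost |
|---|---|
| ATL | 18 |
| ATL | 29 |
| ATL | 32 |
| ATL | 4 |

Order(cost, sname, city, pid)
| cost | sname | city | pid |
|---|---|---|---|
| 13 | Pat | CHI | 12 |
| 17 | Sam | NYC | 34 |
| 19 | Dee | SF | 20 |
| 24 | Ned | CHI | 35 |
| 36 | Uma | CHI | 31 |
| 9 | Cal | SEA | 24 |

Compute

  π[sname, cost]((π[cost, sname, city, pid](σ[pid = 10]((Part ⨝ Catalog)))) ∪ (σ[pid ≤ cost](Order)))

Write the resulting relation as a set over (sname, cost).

{(Mo, 18), (Mo, 29), (Mo, 32), (Mo, 4), (Pat, 13), (Uma, 36)}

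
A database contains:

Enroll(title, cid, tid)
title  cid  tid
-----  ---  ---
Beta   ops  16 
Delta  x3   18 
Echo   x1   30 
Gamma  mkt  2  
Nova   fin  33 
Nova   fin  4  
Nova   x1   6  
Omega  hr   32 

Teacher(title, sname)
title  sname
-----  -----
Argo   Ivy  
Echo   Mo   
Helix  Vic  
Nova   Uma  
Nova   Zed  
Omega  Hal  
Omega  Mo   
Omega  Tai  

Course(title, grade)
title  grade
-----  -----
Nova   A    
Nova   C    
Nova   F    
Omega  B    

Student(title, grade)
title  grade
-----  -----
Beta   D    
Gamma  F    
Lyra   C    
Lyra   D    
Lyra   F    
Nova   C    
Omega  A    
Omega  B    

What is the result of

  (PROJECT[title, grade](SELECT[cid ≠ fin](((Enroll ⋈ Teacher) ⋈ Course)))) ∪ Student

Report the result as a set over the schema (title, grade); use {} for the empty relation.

{(Beta, D), (Gamma, F), (Lyra, C), (Lyra, D), (Lyra, F), (Nova, A), (Nova, C), (Nova, F), (Omega, A), (Omega, B)}

Enroll ⋈ Teacher (natural join on title): {(Echo, x1, 30, Mo), (Nova, fin, 33, Uma), (Nova, fin, 33, Zed), (Nova, fin, 4, Uma), (Nova, fin, 4, Zed), (Nova, x1, 6, Uma), (Nova, x1, 6, Zed), (Omega, hr, 32, Hal), (Omega, hr, 32, Mo), (Omega, hr, 32, Tai)}
(Enroll ⋈ Teacher) ⋈ Course (natural join on title): {(Nova, fin, 33, Uma, A), (Nova, fin, 33, Uma, C), (Nova, fin, 33, Uma, F), (Nova, fin, 33, Zed, A), (Nova, fin, 33, Zed, C), (Nova, fin, 33, Zed, F), (Nova, fin, 4, Uma, A), (Nova, fin, 4, Uma, C), (Nova, fin, 4, Uma, F), (Nova, fin, 4, Zed, A), (Nova, fin, 4, Zed, C), (Nova, fin, 4, Zed, F), (Nova, x1, 6, Uma, A), (Nova, x1, 6, Uma, C), (Nova, x1, 6, Uma, F), (Nova, x1, 6, Zed, A), (Nova, x1, 6, Zed, C), (Nova, x1, 6, Zed, F), (Omega, hr, 32, Hal, B), (Omega, hr, 32, Mo, B), (Omega, hr, 32, Tai, B)}
σ[cid ≠ fin]: keep tuples satisfying cid ≠ fin → {(Nova, x1, 6, Uma, A), (Nova, x1, 6, Uma, C), (Nova, x1, 6, Uma, F), (Nova, x1, 6, Zed, A), (Nova, x1, 6, Zed, C), (Nova, x1, 6, Zed, F), (Omega, hr, 32, Hal, B), (Omega, hr, 32, Mo, B), (Omega, hr, 32, Tai, B)}
Keep only column(s) title, grade (5 duplicate(s) eliminated): {(Nova, A), (Nova, C), (Nova, F), (Omega, B)}
Set union of the two operands is {(Beta, D), (Gamma, F), (Lyra, C), (Lyra, D), (Lyra, F), (Nova, A), (Nova, C), (Nova, F), (Omega, A), (Omega, B)}.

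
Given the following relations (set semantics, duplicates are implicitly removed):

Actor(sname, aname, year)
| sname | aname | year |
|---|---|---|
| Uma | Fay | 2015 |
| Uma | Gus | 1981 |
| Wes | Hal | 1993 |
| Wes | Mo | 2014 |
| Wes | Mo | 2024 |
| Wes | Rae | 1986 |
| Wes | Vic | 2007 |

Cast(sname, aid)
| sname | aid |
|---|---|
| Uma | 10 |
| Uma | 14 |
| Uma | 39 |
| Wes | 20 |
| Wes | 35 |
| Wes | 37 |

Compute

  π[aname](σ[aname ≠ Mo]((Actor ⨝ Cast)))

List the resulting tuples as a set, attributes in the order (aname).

{Fay, Gus, Hal, Rae, Vic}

Actor ⋈ Cast (natural join on sname): {(Uma, Fay, 2015, 10), (Uma, Fay, 2015, 14), (Uma, Fay, 2015, 39), (Uma, Gus, 1981, 10), (Uma, Gus, 1981, 14), (Uma, Gus, 1981, 39), (Wes, Hal, 1993, 20), (Wes, Hal, 1993, 35), (Wes, Hal, 1993, 37), (Wes, Mo, 2014, 20), (Wes, Mo, 2014, 35), (Wes, Mo, 2014, 37), (Wes, Mo, 2024, 20), (Wes, Mo, 2024, 35), (Wes, Mo, 2024, 37), (Wes, Rae, 1986, 20), (Wes, Rae, 1986, 35), (Wes, Rae, 1986, 37), (Wes, Vic, 2007, 20), (Wes, Vic, 2007, 35), (Wes, Vic, 2007, 37)}
Filtering on aname ≠ Mo leaves {(Uma, Fay, 2015, 10), (Uma, Fay, 2015, 14), (Uma, Fay, 2015, 39), (Uma, Gus, 1981, 10), (Uma, Gus, 1981, 14), (Uma, Gus, 1981, 39), (Wes, Hal, 1993, 20), (Wes, Hal, 1993, 35), (Wes, Hal, 1993, 37), (Wes, Rae, 1986, 20), (Wes, Rae, 1986, 35), (Wes, Rae, 1986, 37), (Wes, Vic, 2007, 20), (Wes, Vic, 2007, 35), (Wes, Vic, 2007, 37)}.
π[aname]: project onto (aname) (10 duplicate(s) eliminated) → {Fay, Gus, Hal, Rae, Vic}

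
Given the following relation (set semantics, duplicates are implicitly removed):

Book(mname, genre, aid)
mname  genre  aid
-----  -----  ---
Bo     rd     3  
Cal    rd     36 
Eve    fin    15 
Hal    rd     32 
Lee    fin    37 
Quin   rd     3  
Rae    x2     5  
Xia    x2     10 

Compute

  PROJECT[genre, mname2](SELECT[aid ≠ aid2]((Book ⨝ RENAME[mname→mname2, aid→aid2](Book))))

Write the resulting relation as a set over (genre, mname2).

{(fin, Eve), (fin, Lee), (rd, Bo), (rd, Cal), (rd, Hal), (rd, Quin), (x2, Rae), (x2, Xia)}

ρ[mname→mname2, aid→aid2]: schema becomes (mname2, genre, aid2); tuples unchanged.
Natural join on genre: {(Bo, rd, 3, Bo, 3), (Bo, rd, 3, Cal, 36), (Bo, rd, 3, Hal, 32), (Bo, rd, 3, Quin, 3), (Cal, rd, 36, Bo, 3), (Cal, rd, 36, Cal, 36), (Cal, rd, 36, Hal, 32), (Cal, rd, 36, Quin, 3), (Eve, fin, 15, Eve, 15), (Eve, fin, 15, Lee, 37), (Hal, rd, 32, Bo, 3), (Hal, rd, 32, Cal, 36), (Hal, rd, 32, Hal, 32), (Hal, rd, 32, Quin, 3), (Lee, fin, 37, Eve, 15), (Lee, fin, 37, Lee, 37), (Quin, rd, 3, Bo, 3), (Quin, rd, 3, Cal, 36), (Quin, rd, 3, Hal, 32), (Quin, rd, 3, Quin, 3), (Rae, x2, 5, Rae, 5), (Rae, x2, 5, Xia, 10), (Xia, x2, 10, Rae, 5), (Xia, x2, 10, Xia, 10)}
σ[aid ≠ aid2]: keep tuples satisfying aid ≠ aid2 → {(Bo, rd, 3, Cal, 36), (Bo, rd, 3, Hal, 32), (Cal, rd, 36, Bo, 3), (Cal, rd, 36, Hal, 32), (Cal, rd, 36, Quin, 3), (Eve, fin, 15, Lee, 37), (Hal, rd, 32, Bo, 3), (Hal, rd, 32, Cal, 36), (Hal, rd, 32, Quin, 3), (Lee, fin, 37, Eve, 15), (Quin, rd, 3, Cal, 36), (Quin, rd, 3, Hal, 32), (Rae, x2, 5, Xia, 10), (Xia, x2, 10, Rae, 5)}
Keep only column(s) genre, mname2 (6 duplicate(s) eliminated): {(fin, Eve), (fin, Lee), (rd, Bo), (rd, Cal), (rd, Hal), (rd, Quin), (x2, Rae), (x2, Xia)}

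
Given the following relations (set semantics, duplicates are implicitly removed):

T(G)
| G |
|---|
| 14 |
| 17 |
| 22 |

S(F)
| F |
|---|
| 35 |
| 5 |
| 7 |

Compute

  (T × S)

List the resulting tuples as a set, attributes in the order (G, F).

{(14, 35), (14, 5), (14, 7), (17, 35), (17, 5), (17, 7), (22, 35), (22, 5), (22, 7)}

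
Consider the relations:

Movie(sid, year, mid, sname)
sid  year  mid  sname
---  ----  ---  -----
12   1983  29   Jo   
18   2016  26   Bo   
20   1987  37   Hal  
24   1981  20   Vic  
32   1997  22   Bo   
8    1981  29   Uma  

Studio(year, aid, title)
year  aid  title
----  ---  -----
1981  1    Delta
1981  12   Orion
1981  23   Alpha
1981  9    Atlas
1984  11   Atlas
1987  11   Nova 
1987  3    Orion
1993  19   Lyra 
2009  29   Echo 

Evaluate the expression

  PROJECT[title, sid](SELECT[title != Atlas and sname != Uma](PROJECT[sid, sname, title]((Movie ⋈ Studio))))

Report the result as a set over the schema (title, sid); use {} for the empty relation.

Movie ⋈ Studio (natural join on year): {(20, 1987, 37, Hal, 11, Nova), (20, 1987, 37, Hal, 3, Orion), (24, 1981, 20, Vic, 1, Delta), (24, 1981, 20, Vic, 12, Orion), (24, 1981, 20, Vic, 23, Alpha), (24, 1981, 20, Vic, 9, Atlas), (8, 1981, 29, Uma, 1, Delta), (8, 1981, 29, Uma, 12, Orion), (8, 1981, 29, Uma, 23, Alpha), (8, 1981, 29, Uma, 9, Atlas)}
π[sid, sname, title]: project onto (sid, sname, title) → {(20, Hal, Nova), (20, Hal, Orion), (24, Vic, Alpha), (24, Vic, Atlas), (24, Vic, Delta), (24, Vic, Orion), (8, Uma, Alpha), (8, Uma, Atlas), (8, Uma, Delta), (8, Uma, Orion)}
σ[title != Atlas and sname != Uma]: keep tuples satisfying title != Atlas and sname != Uma → {(20, Hal, Nova), (20, Hal, Orion), (24, Vic, Alpha), (24, Vic, Delta), (24, Vic, Orion)}
π[title, sid]: project onto (title, sid) → {(Alpha, 24), (Delta, 24), (Nova, 20), (Orion, 20), (Orion, 24)}

{(Alpha, 24), (Delta, 24), (Nova, 20), (Orion, 20), (Orion, 24)}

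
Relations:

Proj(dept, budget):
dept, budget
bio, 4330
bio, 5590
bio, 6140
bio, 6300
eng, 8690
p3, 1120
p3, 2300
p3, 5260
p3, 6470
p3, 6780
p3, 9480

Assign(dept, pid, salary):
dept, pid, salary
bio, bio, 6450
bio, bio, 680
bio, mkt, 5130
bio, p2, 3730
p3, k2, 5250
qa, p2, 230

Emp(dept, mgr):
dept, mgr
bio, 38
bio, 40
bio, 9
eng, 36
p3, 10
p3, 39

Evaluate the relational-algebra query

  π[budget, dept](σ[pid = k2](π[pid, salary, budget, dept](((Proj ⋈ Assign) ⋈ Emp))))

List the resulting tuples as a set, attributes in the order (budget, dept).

Joining Proj and Assign on dept yields {(bio, 4330, bio, 6450), (bio, 4330, bio, 680), (bio, 4330, mkt, 5130), (bio, 4330, p2, 3730), (bio, 5590, bio, 6450), (bio, 5590, bio, 680), (bio, 5590, mkt, 5130), (bio, 5590, p2, 3730), (bio, 6140, bio, 6450), (bio, 6140, bio, 680), (bio, 6140, mkt, 5130), (bio, 6140, p2, 3730), (bio, 6300, bio, 6450), (bio, 6300, bio, 680), (bio, 6300, mkt, 5130), (bio, 6300, p2, 3730), (p3, 1120, k2, 5250), (p3, 2300, k2, 5250), (p3, 5260, k2, 5250), (p3, 6470, k2, 5250), (p3, 6780, k2, 5250), (p3, 9480, k2, 5250)}.
Joining (Proj ⋈ Assign) and Emp on dept yields {(bio, 4330, bio, 6450, 38), (bio, 4330, bio, 6450, 40), (bio, 4330, bio, 6450, 9), (bio, 4330, bio, 680, 38), (bio, 4330, bio, 680, 40), (bio, 4330, bio, 680, 9), (bio, 4330, mkt, 5130, 38), (bio, 4330, mkt, 5130, 40), (bio, 4330, mkt, 5130, 9), (bio, 4330, p2, 3730, 38), (bio, 4330, p2, 3730, 40), (bio, 4330, p2, 3730, 9), (bio, 5590, bio, 6450, 38), (bio, 5590, bio, 6450, 40), (bio, 5590, bio, 6450, 9), (bio, 5590, bio, 680, 38), (bio, 5590, bio, 680, 40), (bio, 5590, bio, 680, 9), (bio, 5590, mkt, 5130, 38), (bio, 5590, mkt, 5130, 40), (bio, 5590, mkt, 5130, 9), (bio, 5590, p2, 3730, 38), (bio, 5590, p2, 3730, 40), (bio, 5590, p2, 3730, 9), (bio, 6140, bio, 6450, 38), (bio, 6140, bio, 6450, 40), (bio, 6140, bio, 6450, 9), (bio, 6140, bio, 680, 38), (bio, 6140, bio, 680, 40), (bio, 6140, bio, 680, 9), (bio, 6140, mkt, 5130, 38), (bio, 6140, mkt, 5130, 40), (bio, 6140, mkt, 5130, 9), (bio, 6140, p2, 3730, 38), (bio, 6140, p2, 3730, 40), (bio, 6140, p2, 3730, 9), (bio, 6300, bio, 6450, 38), (bio, 6300, bio, 6450, 40), (bio, 6300, bio, 6450, 9), (bio, 6300, bio, 680, 38), (bio, 6300, bio, 680, 40), (bio, 6300, bio, 680, 9), (bio, 6300, mkt, 5130, 38), (bio, 6300, mkt, 5130, 40), (bio, 6300, mkt, 5130, 9), (bio, 6300, p2, 3730, 38), (bio, 6300, p2, 3730, 40), (bio, 6300, p2, 3730, 9), (p3, 1120, k2, 5250, 10), (p3, 1120, k2, 5250, 39), (p3, 2300, k2, 5250, 10), (p3, 2300, k2, 5250, 39), (p3, 5260, k2, 5250, 10), (p3, 5260, k2, 5250, 39), (p3, 6470, k2, 5250, 10), (p3, 6470, k2, 5250, 39), (p3, 6780, k2, 5250, 10), (p3, 6780, k2, 5250, 39), (p3, 9480, k2, 5250, 10), (p3, 9480, k2, 5250, 39)}.
Keep only column(s) pid, salary, budget, dept (38 duplicate(s) eliminated): {(bio, 6450, 4330, bio), (bio, 6450, 5590, bio), (bio, 6450, 6140, bio), (bio, 6450, 6300, bio), (bio, 680, 4330, bio), (bio, 680, 5590, bio), (bio, 680, 6140, bio), (bio, 680, 6300, bio), (k2, 5250, 1120, p3), (k2, 5250, 2300, p3), (k2, 5250, 5260, p3), (k2, 5250, 6470, p3), (k2, 5250, 6780, p3), (k2, 5250, 9480, p3), (mkt, 5130, 4330, bio), (mkt, 5130, 5590, bio), (mkt, 5130, 6140, bio), (mkt, 5130, 6300, bio), (p2, 3730, 4330, bio), (p2, 3730, 5590, bio), (p2, 3730, 6140, bio), (p2, 3730, 6300, bio)}
σ[pid = k2]: keep tuples satisfying pid = k2 → {(k2, 5250, 1120, p3), (k2, 5250, 2300, p3), (k2, 5250, 5260, p3), (k2, 5250, 6470, p3), (k2, 5250, 6780, p3), (k2, 5250, 9480, p3)}
Keep only column(s) budget, dept: {(1120, p3), (2300, p3), (5260, p3), (6470, p3), (6780, p3), (9480, p3)}

{(1120, p3), (2300, p3), (5260, p3), (6470, p3), (6780, p3), (9480, p3)}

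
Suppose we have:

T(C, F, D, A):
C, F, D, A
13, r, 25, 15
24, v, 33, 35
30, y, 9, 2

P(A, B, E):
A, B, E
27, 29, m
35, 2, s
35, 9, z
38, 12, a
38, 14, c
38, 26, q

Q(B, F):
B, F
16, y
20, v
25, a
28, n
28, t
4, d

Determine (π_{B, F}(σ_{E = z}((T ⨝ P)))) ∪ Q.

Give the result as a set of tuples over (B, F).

T ⋈ P (natural join on A): {(24, v, 33, 35, 2, s), (24, v, 33, 35, 9, z)}
Selection E = z: {(24, v, 33, 35, 9, z)}
Projecting to B, F: {(9, v)}
Union: {(9, v)} with {(16, y), (20, v), (25, a), (28, n), (28, t), (4, d)} → {(16, y), (20, v), (25, a), (28, n), (28, t), (4, d), (9, v)}

{(16, y), (20, v), (25, a), (28, n), (28, t), (4, d), (9, v)}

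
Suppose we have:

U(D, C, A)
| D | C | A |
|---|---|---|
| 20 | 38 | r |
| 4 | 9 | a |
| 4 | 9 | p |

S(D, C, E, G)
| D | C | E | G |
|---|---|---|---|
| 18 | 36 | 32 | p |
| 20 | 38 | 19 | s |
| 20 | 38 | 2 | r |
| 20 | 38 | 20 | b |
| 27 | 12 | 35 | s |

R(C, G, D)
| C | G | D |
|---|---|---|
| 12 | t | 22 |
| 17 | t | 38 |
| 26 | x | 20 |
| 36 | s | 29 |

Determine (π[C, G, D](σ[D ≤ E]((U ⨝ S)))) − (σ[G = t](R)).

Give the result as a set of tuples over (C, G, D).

Joining U and S on D, C yields {(20, 38, r, 19, s), (20, 38, r, 2, r), (20, 38, r, 20, b)}.
σ[D ≤ E]: keep tuples satisfying D ≤ E → {(20, 38, r, 20, b)}
Keep only column(s) C, G, D: {(38, b, 20)}
σ[G = t]: keep tuples satisfying G = t → {(12, t, 22), (17, t, 38)}
Set difference of the two operands is {(38, b, 20)}.

{(38, b, 20)}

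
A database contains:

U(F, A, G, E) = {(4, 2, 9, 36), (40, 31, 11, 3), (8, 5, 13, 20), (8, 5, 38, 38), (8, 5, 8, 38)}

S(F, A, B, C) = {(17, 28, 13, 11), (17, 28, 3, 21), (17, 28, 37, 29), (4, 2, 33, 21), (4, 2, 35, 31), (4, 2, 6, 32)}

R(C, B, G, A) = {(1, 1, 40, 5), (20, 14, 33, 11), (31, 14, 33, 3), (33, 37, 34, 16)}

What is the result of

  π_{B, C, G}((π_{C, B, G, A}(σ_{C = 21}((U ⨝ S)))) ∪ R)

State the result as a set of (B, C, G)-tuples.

U ⋈ S (natural join on F, A): {(4, 2, 9, 36, 33, 21), (4, 2, 9, 36, 35, 31), (4, 2, 9, 36, 6, 32)}
σ[C = 21]: keep tuples satisfying C = 21 → {(4, 2, 9, 36, 33, 21)}
Projecting to C, B, G, A: {(21, 33, 9, 2)}
Taking the union: {(1, 1, 40, 5), (20, 14, 33, 11), (21, 33, 9, 2), (31, 14, 33, 3), (33, 37, 34, 16)}
Projecting to B, C, G: {(1, 1, 40), (14, 20, 33), (14, 31, 33), (33, 21, 9), (37, 33, 34)}

{(1, 1, 40), (14, 20, 33), (14, 31, 33), (33, 21, 9), (37, 33, 34)}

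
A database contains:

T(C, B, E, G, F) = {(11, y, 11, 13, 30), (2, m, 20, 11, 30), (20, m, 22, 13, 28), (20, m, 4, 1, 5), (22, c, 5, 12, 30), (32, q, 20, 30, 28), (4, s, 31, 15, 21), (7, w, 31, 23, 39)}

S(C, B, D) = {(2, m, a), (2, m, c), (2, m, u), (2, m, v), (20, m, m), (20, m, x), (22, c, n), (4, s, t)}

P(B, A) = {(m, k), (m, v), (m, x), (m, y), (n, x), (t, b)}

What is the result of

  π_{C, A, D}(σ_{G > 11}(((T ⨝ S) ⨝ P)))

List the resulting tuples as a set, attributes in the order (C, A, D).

{(20, k, m), (20, k, x), (20, v, m), (20, v, x), (20, x, m), (20, x, x), (20, y, m), (20, y, x)}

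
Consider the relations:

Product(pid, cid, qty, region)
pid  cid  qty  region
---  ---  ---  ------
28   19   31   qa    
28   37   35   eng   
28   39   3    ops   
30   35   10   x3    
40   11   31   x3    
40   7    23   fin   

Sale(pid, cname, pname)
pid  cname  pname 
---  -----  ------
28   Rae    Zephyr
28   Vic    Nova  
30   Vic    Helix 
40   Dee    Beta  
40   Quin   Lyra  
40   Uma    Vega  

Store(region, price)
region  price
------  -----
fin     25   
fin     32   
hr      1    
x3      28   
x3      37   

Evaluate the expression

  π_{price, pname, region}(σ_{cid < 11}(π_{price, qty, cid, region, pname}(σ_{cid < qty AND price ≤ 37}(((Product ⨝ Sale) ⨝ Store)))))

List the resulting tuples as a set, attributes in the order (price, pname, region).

{(25, Beta, fin), (25, Lyra, fin), (25, Vega, fin), (32, Beta, fin), (32, Lyra, fin), (32, Vega, fin)}

Natural join on pid: {(28, 19, 31, qa, Rae, Zephyr), (28, 19, 31, qa, Vic, Nova), (28, 37, 35, eng, Rae, Zephyr), (28, 37, 35, eng, Vic, Nova), (28, 39, 3, ops, Rae, Zephyr), (28, 39, 3, ops, Vic, Nova), (30, 35, 10, x3, Vic, Helix), (40, 11, 31, x3, Dee, Beta), (40, 11, 31, x3, Quin, Lyra), (40, 11, 31, x3, Uma, Vega), (40, 7, 23, fin, Dee, Beta), (40, 7, 23, fin, Quin, Lyra), (40, 7, 23, fin, Uma, Vega)}
Natural join on region: {(30, 35, 10, x3, Vic, Helix, 28), (30, 35, 10, x3, Vic, Helix, 37), (40, 11, 31, x3, Dee, Beta, 28), (40, 11, 31, x3, Dee, Beta, 37), (40, 11, 31, x3, Quin, Lyra, 28), (40, 11, 31, x3, Quin, Lyra, 37), (40, 11, 31, x3, Uma, Vega, 28), (40, 11, 31, x3, Uma, Vega, 37), (40, 7, 23, fin, Dee, Beta, 25), (40, 7, 23, fin, Dee, Beta, 32), (40, 7, 23, fin, Quin, Lyra, 25), (40, 7, 23, fin, Quin, Lyra, 32), (40, 7, 23, fin, Uma, Vega, 25), (40, 7, 23, fin, Uma, Vega, 32)}
Filtering on cid < qty AND price ≤ 37 leaves {(40, 11, 31, x3, Dee, Beta, 28), (40, 11, 31, x3, Dee, Beta, 37), (40, 11, 31, x3, Quin, Lyra, 28), (40, 11, 31, x3, Quin, Lyra, 37), (40, 11, 31, x3, Uma, Vega, 28), (40, 11, 31, x3, Uma, Vega, 37), (40, 7, 23, fin, Dee, Beta, 25), (40, 7, 23, fin, Dee, Beta, 32), (40, 7, 23, fin, Quin, Lyra, 25), (40, 7, 23, fin, Quin, Lyra, 32), (40, 7, 23, fin, Uma, Vega, 25), (40, 7, 23, fin, Uma, Vega, 32)}.
Keep only column(s) price, qty, cid, region, pname: {(25, 23, 7, fin, Beta), (25, 23, 7, fin, Lyra), (25, 23, 7, fin, Vega), (28, 31, 11, x3, Beta), (28, 31, 11, x3, Lyra), (28, 31, 11, x3, Vega), (32, 23, 7, fin, Beta), (32, 23, 7, fin, Lyra), (32, 23, 7, fin, Vega), (37, 31, 11, x3, Beta), (37, 31, 11, x3, Lyra), (37, 31, 11, x3, Vega)}
Filtering on cid < 11 leaves {(25, 23, 7, fin, Beta), (25, 23, 7, fin, Lyra), (25, 23, 7, fin, Vega), (32, 23, 7, fin, Beta), (32, 23, 7, fin, Lyra), (32, 23, 7, fin, Vega)}.
Keep only column(s) price, pname, region: {(25, Beta, fin), (25, Lyra, fin), (25, Vega, fin), (32, Beta, fin), (32, Lyra, fin), (32, Vega, fin)}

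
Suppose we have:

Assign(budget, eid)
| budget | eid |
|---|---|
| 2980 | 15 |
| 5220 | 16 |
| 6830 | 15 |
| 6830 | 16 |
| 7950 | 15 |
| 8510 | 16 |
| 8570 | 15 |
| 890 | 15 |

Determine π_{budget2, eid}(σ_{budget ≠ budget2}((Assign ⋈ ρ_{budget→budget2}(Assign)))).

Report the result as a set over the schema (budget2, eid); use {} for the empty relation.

ρ[budget→budget2]: schema becomes (budget2, eid); tuples unchanged.
Joining Assign and ρ_{budget→budget2}(Assign) on eid yields {(2980, 15, 2980), (2980, 15, 6830), (2980, 15, 7950), (2980, 15, 8570), (2980, 15, 890), (5220, 16, 5220), (5220, 16, 6830), (5220, 16, 8510), (6830, 15, 2980), (6830, 15, 6830), (6830, 15, 7950), (6830, 15, 8570), (6830, 15, 890), (6830, 16, 5220), (6830, 16, 6830), (6830, 16, 8510), (7950, 15, 2980), (7950, 15, 6830), (7950, 15, 7950), (7950, 15, 8570), (7950, 15, 890), (8510, 16, 5220), (8510, 16, 6830), (8510, 16, 8510), (8570, 15, 2980), (8570, 15, 6830), (8570, 15, 7950), (8570, 15, 8570), (8570, 15, 890), (890, 15, 2980), (890, 15, 6830), (890, 15, 7950), (890, 15, 8570), (890, 15, 890)}.
Filtering on budget ≠ budget2 leaves {(2980, 15, 6830), (2980, 15, 7950), (2980, 15, 8570), (2980, 15, 890), (5220, 16, 6830), (5220, 16, 8510), (6830, 15, 2980), (6830, 15, 7950), (6830, 15, 8570), (6830, 15, 890), (6830, 16, 5220), (6830, 16, 8510), (7950, 15, 2980), (7950, 15, 6830), (7950, 15, 8570), (7950, 15, 890), (8510, 16, 5220), (8510, 16, 6830), (8570, 15, 2980), (8570, 15, 6830), (8570, 15, 7950), (8570, 15, 890), (890, 15, 2980), (890, 15, 6830), (890, 15, 7950), (890, 15, 8570)}.
π_{budget2, eid} gives {(2980, 15), (5220, 16), (6830, 15), (6830, 16), (7950, 15), (8510, 16), (8570, 15), (890, 15)} (18 duplicate(s) eliminated).

{(2980, 15), (5220, 16), (6830, 15), (6830, 16), (7950, 15), (8510, 16), (8570, 15), (890, 15)}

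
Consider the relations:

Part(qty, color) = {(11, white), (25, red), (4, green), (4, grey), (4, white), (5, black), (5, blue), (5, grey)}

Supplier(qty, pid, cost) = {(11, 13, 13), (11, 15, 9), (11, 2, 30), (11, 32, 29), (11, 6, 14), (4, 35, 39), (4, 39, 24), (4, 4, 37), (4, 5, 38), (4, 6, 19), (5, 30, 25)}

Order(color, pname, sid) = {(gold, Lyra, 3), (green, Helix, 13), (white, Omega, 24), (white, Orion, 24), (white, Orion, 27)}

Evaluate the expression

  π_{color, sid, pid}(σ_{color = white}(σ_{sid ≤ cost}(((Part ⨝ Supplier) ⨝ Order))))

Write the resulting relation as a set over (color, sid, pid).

{(white, 24, 2), (white, 24, 32), (white, 24, 35), (white, 24, 39), (white, 24, 4), (white, 24, 5), (white, 27, 2), (white, 27, 32), (white, 27, 35), (white, 27, 4), (white, 27, 5)}

Joining Part and Supplier on qty yields {(11, white, 13, 13), (11, white, 15, 9), (11, white, 2, 30), (11, white, 32, 29), (11, white, 6, 14), (4, green, 35, 39), (4, green, 39, 24), (4, green, 4, 37), (4, green, 5, 38), (4, green, 6, 19), (4, grey, 35, 39), (4, grey, 39, 24), (4, grey, 4, 37), (4, grey, 5, 38), (4, grey, 6, 19), (4, white, 35, 39), (4, white, 39, 24), (4, white, 4, 37), (4, white, 5, 38), (4, white, 6, 19), (5, black, 30, 25), (5, blue, 30, 25), (5, grey, 30, 25)}.
Joining (Part ⨝ Supplier) and Order on color yields {(11, white, 13, 13, Omega, 24), (11, white, 13, 13, Orion, 24), (11, white, 13, 13, Orion, 27), (11, white, 15, 9, Omega, 24), (11, white, 15, 9, Orion, 24), (11, white, 15, 9, Orion, 27), (11, white, 2, 30, Omega, 24), (11, white, 2, 30, Orion, 24), (11, white, 2, 30, Orion, 27), (11, white, 32, 29, Omega, 24), (11, white, 32, 29, Orion, 24), (11, white, 32, 29, Orion, 27), (11, white, 6, 14, Omega, 24), (11, white, 6, 14, Orion, 24), (11, white, 6, 14, Orion, 27), (4, green, 35, 39, Helix, 13), (4, green, 39, 24, Helix, 13), (4, green, 4, 37, Helix, 13), (4, green, 5, 38, Helix, 13), (4, green, 6, 19, Helix, 13), (4, white, 35, 39, Omega, 24), (4, white, 35, 39, Orion, 24), (4, white, 35, 39, Orion, 27), (4, white, 39, 24, Omega, 24), (4, white, 39, 24, Orion, 24), (4, white, 39, 24, Orion, 27), (4, white, 4, 37, Omega, 24), (4, white, 4, 37, Orion, 24), (4, white, 4, 37, Orion, 27), (4, white, 5, 38, Omega, 24), (4, white, 5, 38, Orion, 24), (4, white, 5, 38, Orion, 27), (4, white, 6, 19, Omega, 24), (4, white, 6, 19, Orion, 24), (4, white, 6, 19, Orion, 27)}.
Apply σ_{sid ≤ cost}; surviving tuples: {(11, white, 2, 30, Omega, 24), (11, white, 2, 30, Orion, 24), (11, white, 2, 30, Orion, 27), (11, white, 32, 29, Omega, 24), (11, white, 32, 29, Orion, 24), (11, white, 32, 29, Orion, 27), (4, green, 35, 39, Helix, 13), (4, green, 39, 24, Helix, 13), (4, green, 4, 37, Helix, 13), (4, green, 5, 38, Helix, 13), (4, green, 6, 19, Helix, 13), (4, white, 35, 39, Omega, 24), (4, white, 35, 39, Orion, 24), (4, white, 35, 39, Orion, 27), (4, white, 39, 24, Omega, 24), (4, white, 39, 24, Orion, 24), (4, white, 4, 37, Omega, 24), (4, white, 4, 37, Orion, 24), (4, white, 4, 37, Orion, 27), (4, white, 5, 38, Omega, 24), (4, white, 5, 38, Orion, 24), (4, white, 5, 38, Orion, 27)}
Apply σ_{color = white}; surviving tuples: {(11, white, 2, 30, Omega, 24), (11, white, 2, 30, Orion, 24), (11, white, 2, 30, Orion, 27), (11, white, 32, 29, Omega, 24), (11, white, 32, 29, Orion, 24), (11, white, 32, 29, Orion, 27), (4, white, 35, 39, Omega, 24), (4, white, 35, 39, Orion, 24), (4, white, 35, 39, Orion, 27), (4, white, 39, 24, Omega, 24), (4, white, 39, 24, Orion, 24), (4, white, 4, 37, Omega, 24), (4, white, 4, 37, Orion, 24), (4, white, 4, 37, Orion, 27), (4, white, 5, 38, Omega, 24), (4, white, 5, 38, Orion, 24), (4, white, 5, 38, Orion, 27)}
Projecting to color, sid, pid (6 duplicate(s) eliminated): {(white, 24, 2), (white, 24, 32), (white, 24, 35), (white, 24, 39), (white, 24, 4), (white, 24, 5), (white, 27, 2), (white, 27, 32), (white, 27, 35), (white, 27, 4), (white, 27, 5)}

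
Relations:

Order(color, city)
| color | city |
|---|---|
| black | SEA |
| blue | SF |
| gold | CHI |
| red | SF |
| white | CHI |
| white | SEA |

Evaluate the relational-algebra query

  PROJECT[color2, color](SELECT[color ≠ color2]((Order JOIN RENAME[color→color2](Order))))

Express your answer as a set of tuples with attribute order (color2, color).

{(black, white), (blue, red), (gold, white), (red, blue), (white, black), (white, gold)}

ρ[color→color2]: schema becomes (color2, city); tuples unchanged.
Order ⋈ RENAME[color→color2](Order) (natural join on city): {(black, SEA, black), (black, SEA, white), (blue, SF, blue), (blue, SF, red), (gold, CHI, gold), (gold, CHI, white), (red, SF, blue), (red, SF, red), (white, CHI, gold), (white, CHI, white), (white, SEA, black), (white, SEA, white)}
Filtering on color ≠ color2 leaves {(black, SEA, white), (blue, SF, red), (gold, CHI, white), (red, SF, blue), (white, CHI, gold), (white, SEA, black)}.
Keep only column(s) color2, color: {(black, white), (blue, red), (gold, white), (red, blue), (white, black), (white, gold)}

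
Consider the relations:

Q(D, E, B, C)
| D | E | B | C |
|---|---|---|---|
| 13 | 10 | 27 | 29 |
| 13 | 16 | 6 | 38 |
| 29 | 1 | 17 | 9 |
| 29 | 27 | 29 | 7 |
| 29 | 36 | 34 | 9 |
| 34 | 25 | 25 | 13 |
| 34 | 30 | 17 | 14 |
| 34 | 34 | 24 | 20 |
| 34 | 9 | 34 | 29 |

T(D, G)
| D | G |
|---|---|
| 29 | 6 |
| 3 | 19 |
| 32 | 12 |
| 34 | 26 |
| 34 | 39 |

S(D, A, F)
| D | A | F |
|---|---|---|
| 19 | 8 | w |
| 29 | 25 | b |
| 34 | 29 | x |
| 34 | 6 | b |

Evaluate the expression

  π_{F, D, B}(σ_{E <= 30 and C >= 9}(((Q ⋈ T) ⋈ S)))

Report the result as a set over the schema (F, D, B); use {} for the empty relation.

Natural join on D: {(29, 1, 17, 9, 6), (29, 27, 29, 7, 6), (29, 36, 34, 9, 6), (34, 25, 25, 13, 26), (34, 25, 25, 13, 39), (34, 30, 17, 14, 26), (34, 30, 17, 14, 39), (34, 34, 24, 20, 26), (34, 34, 24, 20, 39), (34, 9, 34, 29, 26), (34, 9, 34, 29, 39)}
Natural join on D: {(29, 1, 17, 9, 6, 25, b), (29, 27, 29, 7, 6, 25, b), (29, 36, 34, 9, 6, 25, b), (34, 25, 25, 13, 26, 29, x), (34, 25, 25, 13, 26, 6, b), (34, 25, 25, 13, 39, 29, x), (34, 25, 25, 13, 39, 6, b), (34, 30, 17, 14, 26, 29, x), (34, 30, 17, 14, 26, 6, b), (34, 30, 17, 14, 39, 29, x), (34, 30, 17, 14, 39, 6, b), (34, 34, 24, 20, 26, 29, x), (34, 34, 24, 20, 26, 6, b), (34, 34, 24, 20, 39, 29, x), (34, 34, 24, 20, 39, 6, b), (34, 9, 34, 29, 26, 29, x), (34, 9, 34, 29, 26, 6, b), (34, 9, 34, 29, 39, 29, x), (34, 9, 34, 29, 39, 6, b)}
Selection E <= 30 and C >= 9: {(29, 1, 17, 9, 6, 25, b), (34, 25, 25, 13, 26, 29, x), (34, 25, 25, 13, 26, 6, b), (34, 25, 25, 13, 39, 29, x), (34, 25, 25, 13, 39, 6, b), (34, 30, 17, 14, 26, 29, x), (34, 30, 17, 14, 26, 6, b), (34, 30, 17, 14, 39, 29, x), (34, 30, 17, 14, 39, 6, b), (34, 9, 34, 29, 26, 29, x), (34, 9, 34, 29, 26, 6, b), (34, 9, 34, 29, 39, 29, x), (34, 9, 34, 29, 39, 6, b)}
Projecting to F, D, B (6 duplicate(s) eliminated): {(b, 29, 17), (b, 34, 17), (b, 34, 25), (b, 34, 34), (x, 34, 17), (x, 34, 25), (x, 34, 34)}

{(b, 29, 17), (b, 34, 17), (b, 34, 25), (b, 34, 34), (x, 34, 17), (x, 34, 25), (x, 34, 34)}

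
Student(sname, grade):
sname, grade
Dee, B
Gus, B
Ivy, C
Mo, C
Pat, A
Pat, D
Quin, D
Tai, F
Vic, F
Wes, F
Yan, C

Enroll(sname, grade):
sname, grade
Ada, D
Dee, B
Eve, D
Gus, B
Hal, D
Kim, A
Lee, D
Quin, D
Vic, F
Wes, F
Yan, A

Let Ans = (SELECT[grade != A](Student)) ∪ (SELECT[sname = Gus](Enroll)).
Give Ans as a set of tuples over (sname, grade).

{(Dee, B), (Gus, B), (Ivy, C), (Mo, C), (Pat, D), (Quin, D), (Tai, F), (Vic, F), (Wes, F), (Yan, C)}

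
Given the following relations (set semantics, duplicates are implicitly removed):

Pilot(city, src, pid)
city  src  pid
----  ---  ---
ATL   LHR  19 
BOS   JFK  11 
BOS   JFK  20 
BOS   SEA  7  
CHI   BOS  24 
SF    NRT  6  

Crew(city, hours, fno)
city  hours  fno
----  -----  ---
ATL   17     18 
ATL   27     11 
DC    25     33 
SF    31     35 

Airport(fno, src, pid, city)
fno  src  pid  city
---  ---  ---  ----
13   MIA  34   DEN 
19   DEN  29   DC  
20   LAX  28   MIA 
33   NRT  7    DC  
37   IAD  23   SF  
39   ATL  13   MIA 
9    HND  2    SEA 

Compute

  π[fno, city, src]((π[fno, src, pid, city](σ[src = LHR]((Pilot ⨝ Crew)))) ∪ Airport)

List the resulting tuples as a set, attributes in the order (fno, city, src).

{(11, ATL, LHR), (13, DEN, MIA), (18, ATL, LHR), (19, DC, DEN), (20, MIA, LAX), (33, DC, NRT), (37, SF, IAD), (39, MIA, ATL), (9, SEA, HND)}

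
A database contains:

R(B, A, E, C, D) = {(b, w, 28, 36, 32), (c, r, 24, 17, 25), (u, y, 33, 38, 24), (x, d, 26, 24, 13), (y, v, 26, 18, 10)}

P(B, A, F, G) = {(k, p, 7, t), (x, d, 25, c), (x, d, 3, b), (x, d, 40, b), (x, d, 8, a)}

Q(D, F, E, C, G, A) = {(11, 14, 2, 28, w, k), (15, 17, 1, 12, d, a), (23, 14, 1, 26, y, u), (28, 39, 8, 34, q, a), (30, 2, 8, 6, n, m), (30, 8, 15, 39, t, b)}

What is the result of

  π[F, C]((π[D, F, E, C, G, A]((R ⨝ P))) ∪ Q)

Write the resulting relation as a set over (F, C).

R ⋈ P (natural join on B, A): {(x, d, 26, 24, 13, 25, c), (x, d, 26, 24, 13, 3, b), (x, d, 26, 24, 13, 40, b), (x, d, 26, 24, 13, 8, a)}
Keep only column(s) D, F, E, C, G, A: {(13, 25, 26, 24, c, d), (13, 3, 26, 24, b, d), (13, 40, 26, 24, b, d), (13, 8, 26, 24, a, d)}
Taking the union: {(11, 14, 2, 28, w, k), (13, 25, 26, 24, c, d), (13, 3, 26, 24, b, d), (13, 40, 26, 24, b, d), (13, 8, 26, 24, a, d), (15, 17, 1, 12, d, a), (23, 14, 1, 26, y, u), (28, 39, 8, 34, q, a), (30, 2, 8, 6, n, m), (30, 8, 15, 39, t, b)}
Keep only column(s) F, C: {(14, 26), (14, 28), (17, 12), (2, 6), (25, 24), (3, 24), (39, 34), (40, 24), (8, 24), (8, 39)}

{(14, 26), (14, 28), (17, 12), (2, 6), (25, 24), (3, 24), (39, 34), (40, 24), (8, 24), (8, 39)}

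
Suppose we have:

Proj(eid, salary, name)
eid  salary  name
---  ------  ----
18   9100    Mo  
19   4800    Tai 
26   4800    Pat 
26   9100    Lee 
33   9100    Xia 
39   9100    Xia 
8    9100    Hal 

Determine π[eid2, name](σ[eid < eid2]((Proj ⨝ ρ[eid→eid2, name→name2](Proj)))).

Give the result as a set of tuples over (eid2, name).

{(18, Hal), (26, Hal), (26, Mo), (26, Tai), (33, Hal), (33, Lee), (33, Mo), (39, Hal), (39, Lee), (39, Mo), (39, Xia)}

ρ[eid→eid2, name→name2]: schema becomes (eid2, salary, name2); tuples unchanged.
Natural join on salary: {(18, 9100, Mo, 18, Mo), (18, 9100, Mo, 26, Lee), (18, 9100, Mo, 33, Xia), (18, 9100, Mo, 39, Xia), (18, 9100, Mo, 8, Hal), (19, 4800, Tai, 19, Tai), (19, 4800, Tai, 26, Pat), (26, 4800, Pat, 19, Tai), (26, 4800, Pat, 26, Pat), (26, 9100, Lee, 18, Mo), (26, 9100, Lee, 26, Lee), (26, 9100, Lee, 33, Xia), (26, 9100, Lee, 39, Xia), (26, 9100, Lee, 8, Hal), (33, 9100, Xia, 18, Mo), (33, 9100, Xia, 26, Lee), (33, 9100, Xia, 33, Xia), (33, 9100, Xia, 39, Xia), (33, 9100, Xia, 8, Hal), (39, 9100, Xia, 18, Mo), (39, 9100, Xia, 26, Lee), (39, 9100, Xia, 33, Xia), (39, 9100, Xia, 39, Xia), (39, 9100, Xia, 8, Hal), (8, 9100, Hal, 18, Mo), (8, 9100, Hal, 26, Lee), (8, 9100, Hal, 33, Xia), (8, 9100, Hal, 39, Xia), (8, 9100, Hal, 8, Hal)}
σ[eid < eid2]: keep tuples satisfying eid < eid2 → {(18, 9100, Mo, 26, Lee), (18, 9100, Mo, 33, Xia), (18, 9100, Mo, 39, Xia), (19, 4800, Tai, 26, Pat), (26, 9100, Lee, 33, Xia), (26, 9100, Lee, 39, Xia), (33, 9100, Xia, 39, Xia), (8, 9100, Hal, 18, Mo), (8, 9100, Hal, 26, Lee), (8, 9100, Hal, 33, Xia), (8, 9100, Hal, 39, Xia)}
π_{eid2, name} gives {(18, Hal), (26, Hal), (26, Mo), (26, Tai), (33, Hal), (33, Lee), (33, Mo), (39, Hal), (39, Lee), (39, Mo), (39, Xia)}.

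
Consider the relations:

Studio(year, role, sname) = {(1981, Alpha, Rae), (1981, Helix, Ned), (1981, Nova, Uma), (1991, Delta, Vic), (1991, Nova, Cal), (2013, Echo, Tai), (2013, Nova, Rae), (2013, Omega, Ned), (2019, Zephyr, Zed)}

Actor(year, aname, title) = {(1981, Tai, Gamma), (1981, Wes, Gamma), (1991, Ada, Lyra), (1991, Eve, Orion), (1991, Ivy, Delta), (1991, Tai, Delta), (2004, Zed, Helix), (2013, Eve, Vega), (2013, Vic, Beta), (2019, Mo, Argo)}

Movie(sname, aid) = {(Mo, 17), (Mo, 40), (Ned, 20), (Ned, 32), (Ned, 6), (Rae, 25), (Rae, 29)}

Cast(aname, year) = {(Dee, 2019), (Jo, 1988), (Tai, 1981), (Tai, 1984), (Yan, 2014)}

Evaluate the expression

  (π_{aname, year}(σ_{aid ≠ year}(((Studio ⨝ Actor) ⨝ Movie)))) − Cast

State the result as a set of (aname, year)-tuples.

Studio ⋈ Actor (natural join on year): {(1981, Alpha, Rae, Tai, Gamma), (1981, Alpha, Rae, Wes, Gamma), (1981, Helix, Ned, Tai, Gamma), (1981, Helix, Ned, Wes, Gamma), (1981, Nova, Uma, Tai, Gamma), (1981, Nova, Uma, Wes, Gamma), (1991, Delta, Vic, Ada, Lyra), (1991, Delta, Vic, Eve, Orion), (1991, Delta, Vic, Ivy, Delta), (1991, Delta, Vic, Tai, Delta), (1991, Nova, Cal, Ada, Lyra), (1991, Nova, Cal, Eve, Orion), (1991, Nova, Cal, Ivy, Delta), (1991, Nova, Cal, Tai, Delta), (2013, Echo, Tai, Eve, Vega), (2013, Echo, Tai, Vic, Beta), (2013, Nova, Rae, Eve, Vega), (2013, Nova, Rae, Vic, Beta), (2013, Omega, Ned, Eve, Vega), (2013, Omega, Ned, Vic, Beta), (2019, Zephyr, Zed, Mo, Argo)}
(Studio ⨝ Actor) ⋈ Movie (natural join on sname): {(1981, Alpha, Rae, Tai, Gamma, 25), (1981, Alpha, Rae, Tai, Gamma, 29), (1981, Alpha, Rae, Wes, Gamma, 25), (1981, Alpha, Rae, Wes, Gamma, 29), (1981, Helix, Ned, Tai, Gamma, 20), (1981, Helix, Ned, Tai, Gamma, 32), (1981, Helix, Ned, Tai, Gamma, 6), (1981, Helix, Ned, Wes, Gamma, 20), (1981, Helix, Ned, Wes, Gamma, 32), (1981, Helix, Ned, Wes, Gamma, 6), (2013, Nova, Rae, Eve, Vega, 25), (2013, Nova, Rae, Eve, Vega, 29), (2013, Nova, Rae, Vic, Beta, 25), (2013, Nova, Rae, Vic, Beta, 29), (2013, Omega, Ned, Eve, Vega, 20), (2013, Omega, Ned, Eve, Vega, 32), (2013, Omega, Ned, Eve, Vega, 6), (2013, Omega, Ned, Vic, Beta, 20), (2013, Omega, Ned, Vic, Beta, 32), (2013, Omega, Ned, Vic, Beta, 6)}
Apply σ_{aid ≠ year}; surviving tuples: {(1981, Alpha, Rae, Tai, Gamma, 25), (1981, Alpha, Rae, Tai, Gamma, 29), (1981, Alpha, Rae, Wes, Gamma, 25), (1981, Alpha, Rae, Wes, Gamma, 29), (1981, Helix, Ned, Tai, Gamma, 20), (1981, Helix, Ned, Tai, Gamma, 32), (1981, Helix, Ned, Tai, Gamma, 6), (1981, Helix, Ned, Wes, Gamma, 20), (1981, Helix, Ned, Wes, Gamma, 32), (1981, Helix, Ned, Wes, Gamma, 6), (2013, Nova, Rae, Eve, Vega, 25), (2013, Nova, Rae, Eve, Vega, 29), (2013, Nova, Rae, Vic, Beta, 25), (2013, Nova, Rae, Vic, Beta, 29), (2013, Omega, Ned, Eve, Vega, 20), (2013, Omega, Ned, Eve, Vega, 32), (2013, Omega, Ned, Eve, Vega, 6), (2013, Omega, Ned, Vic, Beta, 20), (2013, Omega, Ned, Vic, Beta, 32), (2013, Omega, Ned, Vic, Beta, 6)}
π_{aname, year} gives {(Eve, 2013), (Tai, 1981), (Vic, 2013), (Wes, 1981)} (16 duplicate(s) eliminated).
Taking the difference: {(Eve, 2013), (Vic, 2013), (Wes, 1981)}

{(Eve, 2013), (Vic, 2013), (Wes, 1981)}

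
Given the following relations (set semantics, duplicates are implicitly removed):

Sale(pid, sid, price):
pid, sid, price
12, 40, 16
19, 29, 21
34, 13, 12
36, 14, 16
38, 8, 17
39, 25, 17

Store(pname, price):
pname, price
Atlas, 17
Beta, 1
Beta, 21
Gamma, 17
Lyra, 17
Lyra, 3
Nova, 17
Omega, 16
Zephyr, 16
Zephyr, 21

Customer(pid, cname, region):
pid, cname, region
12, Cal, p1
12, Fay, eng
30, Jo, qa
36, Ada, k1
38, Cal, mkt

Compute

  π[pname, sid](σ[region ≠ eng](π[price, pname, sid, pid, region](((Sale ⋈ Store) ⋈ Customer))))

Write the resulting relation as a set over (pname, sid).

Sale ⋈ Store (natural join on price): {(12, 40, 16, Omega), (12, 40, 16, Zephyr), (19, 29, 21, Beta), (19, 29, 21, Zephyr), (36, 14, 16, Omega), (36, 14, 16, Zephyr), (38, 8, 17, Atlas), (38, 8, 17, Gamma), (38, 8, 17, Lyra), (38, 8, 17, Nova), (39, 25, 17, Atlas), (39, 25, 17, Gamma), (39, 25, 17, Lyra), (39, 25, 17, Nova)}
(Sale ⋈ Store) ⋈ Customer (natural join on pid): {(12, 40, 16, Omega, Cal, p1), (12, 40, 16, Omega, Fay, eng), (12, 40, 16, Zephyr, Cal, p1), (12, 40, 16, Zephyr, Fay, eng), (36, 14, 16, Omega, Ada, k1), (36, 14, 16, Zephyr, Ada, k1), (38, 8, 17, Atlas, Cal, mkt), (38, 8, 17, Gamma, Cal, mkt), (38, 8, 17, Lyra, Cal, mkt), (38, 8, 17, Nova, Cal, mkt)}
Keep only column(s) price, pname, sid, pid, region: {(16, Omega, 14, 36, k1), (16, Omega, 40, 12, eng), (16, Omega, 40, 12, p1), (16, Zephyr, 14, 36, k1), (16, Zephyr, 40, 12, eng), (16, Zephyr, 40, 12, p1), (17, Atlas, 8, 38, mkt), (17, Gamma, 8, 38, mkt), (17, Lyra, 8, 38, mkt), (17, Nova, 8, 38, mkt)}
σ[region ≠ eng]: keep tuples satisfying region ≠ eng → {(16, Omega, 14, 36, k1), (16, Omega, 40, 12, p1), (16, Zephyr, 14, 36, k1), (16, Zephyr, 40, 12, p1), (17, Atlas, 8, 38, mkt), (17, Gamma, 8, 38, mkt), (17, Lyra, 8, 38, mkt), (17, Nova, 8, 38, mkt)}
Keep only column(s) pname, sid: {(Atlas, 8), (Gamma, 8), (Lyra, 8), (Nova, 8), (Omega, 14), (Omega, 40), (Zephyr, 14), (Zephyr, 40)}

{(Atlas, 8), (Gamma, 8), (Lyra, 8), (Nova, 8), (Omega, 14), (Omega, 40), (Zephyr, 14), (Zephyr, 40)}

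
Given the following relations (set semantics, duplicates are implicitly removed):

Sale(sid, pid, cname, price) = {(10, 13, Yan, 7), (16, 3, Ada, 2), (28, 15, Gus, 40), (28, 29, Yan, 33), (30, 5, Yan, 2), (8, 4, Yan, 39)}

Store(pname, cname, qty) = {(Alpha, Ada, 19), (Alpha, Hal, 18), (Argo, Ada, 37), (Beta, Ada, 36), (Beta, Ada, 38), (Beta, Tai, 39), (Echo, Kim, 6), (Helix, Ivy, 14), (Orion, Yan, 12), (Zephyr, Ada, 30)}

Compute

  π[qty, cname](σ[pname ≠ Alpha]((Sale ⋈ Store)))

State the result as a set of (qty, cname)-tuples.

Joining Sale and Store on cname yields {(10, 13, Yan, 7, Orion, 12), (16, 3, Ada, 2, Alpha, 19), (16, 3, Ada, 2, Argo, 37), (16, 3, Ada, 2, Beta, 36), (16, 3, Ada, 2, Beta, 38), (16, 3, Ada, 2, Zephyr, 30), (28, 29, Yan, 33, Orion, 12), (30, 5, Yan, 2, Orion, 12), (8, 4, Yan, 39, Orion, 12)}.
σ[pname ≠ Alpha]: keep tuples satisfying pname ≠ Alpha → {(10, 13, Yan, 7, Orion, 12), (16, 3, Ada, 2, Argo, 37), (16, 3, Ada, 2, Beta, 36), (16, 3, Ada, 2, Beta, 38), (16, 3, Ada, 2, Zephyr, 30), (28, 29, Yan, 33, Orion, 12), (30, 5, Yan, 2, Orion, 12), (8, 4, Yan, 39, Orion, 12)}
Projecting to qty, cname (3 duplicate(s) eliminated): {(12, Yan), (30, Ada), (36, Ada), (37, Ada), (38, Ada)}

{(12, Yan), (30, Ada), (36, Ada), (37, Ada), (38, Ada)}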